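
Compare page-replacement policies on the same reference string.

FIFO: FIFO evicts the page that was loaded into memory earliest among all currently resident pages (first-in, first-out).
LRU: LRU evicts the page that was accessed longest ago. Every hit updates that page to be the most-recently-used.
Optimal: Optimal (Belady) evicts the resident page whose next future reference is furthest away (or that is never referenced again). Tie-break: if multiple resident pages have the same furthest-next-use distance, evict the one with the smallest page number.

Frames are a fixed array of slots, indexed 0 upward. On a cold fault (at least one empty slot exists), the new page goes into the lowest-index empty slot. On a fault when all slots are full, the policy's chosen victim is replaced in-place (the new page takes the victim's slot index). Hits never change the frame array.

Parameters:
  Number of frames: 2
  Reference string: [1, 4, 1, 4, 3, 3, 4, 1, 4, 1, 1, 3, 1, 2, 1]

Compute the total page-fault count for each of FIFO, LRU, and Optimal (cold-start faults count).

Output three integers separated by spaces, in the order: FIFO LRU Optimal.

--- FIFO ---
  step 0: ref 1 -> FAULT, frames=[1,-] (faults so far: 1)
  step 1: ref 4 -> FAULT, frames=[1,4] (faults so far: 2)
  step 2: ref 1 -> HIT, frames=[1,4] (faults so far: 2)
  step 3: ref 4 -> HIT, frames=[1,4] (faults so far: 2)
  step 4: ref 3 -> FAULT, evict 1, frames=[3,4] (faults so far: 3)
  step 5: ref 3 -> HIT, frames=[3,4] (faults so far: 3)
  step 6: ref 4 -> HIT, frames=[3,4] (faults so far: 3)
  step 7: ref 1 -> FAULT, evict 4, frames=[3,1] (faults so far: 4)
  step 8: ref 4 -> FAULT, evict 3, frames=[4,1] (faults so far: 5)
  step 9: ref 1 -> HIT, frames=[4,1] (faults so far: 5)
  step 10: ref 1 -> HIT, frames=[4,1] (faults so far: 5)
  step 11: ref 3 -> FAULT, evict 1, frames=[4,3] (faults so far: 6)
  step 12: ref 1 -> FAULT, evict 4, frames=[1,3] (faults so far: 7)
  step 13: ref 2 -> FAULT, evict 3, frames=[1,2] (faults so far: 8)
  step 14: ref 1 -> HIT, frames=[1,2] (faults so far: 8)
  FIFO total faults: 8
--- LRU ---
  step 0: ref 1 -> FAULT, frames=[1,-] (faults so far: 1)
  step 1: ref 4 -> FAULT, frames=[1,4] (faults so far: 2)
  step 2: ref 1 -> HIT, frames=[1,4] (faults so far: 2)
  step 3: ref 4 -> HIT, frames=[1,4] (faults so far: 2)
  step 4: ref 3 -> FAULT, evict 1, frames=[3,4] (faults so far: 3)
  step 5: ref 3 -> HIT, frames=[3,4] (faults so far: 3)
  step 6: ref 4 -> HIT, frames=[3,4] (faults so far: 3)
  step 7: ref 1 -> FAULT, evict 3, frames=[1,4] (faults so far: 4)
  step 8: ref 4 -> HIT, frames=[1,4] (faults so far: 4)
  step 9: ref 1 -> HIT, frames=[1,4] (faults so far: 4)
  step 10: ref 1 -> HIT, frames=[1,4] (faults so far: 4)
  step 11: ref 3 -> FAULT, evict 4, frames=[1,3] (faults so far: 5)
  step 12: ref 1 -> HIT, frames=[1,3] (faults so far: 5)
  step 13: ref 2 -> FAULT, evict 3, frames=[1,2] (faults so far: 6)
  step 14: ref 1 -> HIT, frames=[1,2] (faults so far: 6)
  LRU total faults: 6
--- Optimal ---
  step 0: ref 1 -> FAULT, frames=[1,-] (faults so far: 1)
  step 1: ref 4 -> FAULT, frames=[1,4] (faults so far: 2)
  step 2: ref 1 -> HIT, frames=[1,4] (faults so far: 2)
  step 3: ref 4 -> HIT, frames=[1,4] (faults so far: 2)
  step 4: ref 3 -> FAULT, evict 1, frames=[3,4] (faults so far: 3)
  step 5: ref 3 -> HIT, frames=[3,4] (faults so far: 3)
  step 6: ref 4 -> HIT, frames=[3,4] (faults so far: 3)
  step 7: ref 1 -> FAULT, evict 3, frames=[1,4] (faults so far: 4)
  step 8: ref 4 -> HIT, frames=[1,4] (faults so far: 4)
  step 9: ref 1 -> HIT, frames=[1,4] (faults so far: 4)
  step 10: ref 1 -> HIT, frames=[1,4] (faults so far: 4)
  step 11: ref 3 -> FAULT, evict 4, frames=[1,3] (faults so far: 5)
  step 12: ref 1 -> HIT, frames=[1,3] (faults so far: 5)
  step 13: ref 2 -> FAULT, evict 3, frames=[1,2] (faults so far: 6)
  step 14: ref 1 -> HIT, frames=[1,2] (faults so far: 6)
  Optimal total faults: 6

Answer: 8 6 6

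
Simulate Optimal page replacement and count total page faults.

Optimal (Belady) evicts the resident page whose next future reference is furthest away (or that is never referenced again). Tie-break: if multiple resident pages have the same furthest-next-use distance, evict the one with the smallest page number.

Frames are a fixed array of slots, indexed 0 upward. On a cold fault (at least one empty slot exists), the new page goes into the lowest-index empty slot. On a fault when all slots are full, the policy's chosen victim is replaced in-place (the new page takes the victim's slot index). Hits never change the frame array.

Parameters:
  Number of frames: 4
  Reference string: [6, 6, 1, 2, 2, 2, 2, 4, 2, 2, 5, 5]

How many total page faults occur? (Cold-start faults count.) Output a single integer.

Step 0: ref 6 → FAULT, frames=[6,-,-,-]
Step 1: ref 6 → HIT, frames=[6,-,-,-]
Step 2: ref 1 → FAULT, frames=[6,1,-,-]
Step 3: ref 2 → FAULT, frames=[6,1,2,-]
Step 4: ref 2 → HIT, frames=[6,1,2,-]
Step 5: ref 2 → HIT, frames=[6,1,2,-]
Step 6: ref 2 → HIT, frames=[6,1,2,-]
Step 7: ref 4 → FAULT, frames=[6,1,2,4]
Step 8: ref 2 → HIT, frames=[6,1,2,4]
Step 9: ref 2 → HIT, frames=[6,1,2,4]
Step 10: ref 5 → FAULT (evict 1), frames=[6,5,2,4]
Step 11: ref 5 → HIT, frames=[6,5,2,4]
Total faults: 5

Answer: 5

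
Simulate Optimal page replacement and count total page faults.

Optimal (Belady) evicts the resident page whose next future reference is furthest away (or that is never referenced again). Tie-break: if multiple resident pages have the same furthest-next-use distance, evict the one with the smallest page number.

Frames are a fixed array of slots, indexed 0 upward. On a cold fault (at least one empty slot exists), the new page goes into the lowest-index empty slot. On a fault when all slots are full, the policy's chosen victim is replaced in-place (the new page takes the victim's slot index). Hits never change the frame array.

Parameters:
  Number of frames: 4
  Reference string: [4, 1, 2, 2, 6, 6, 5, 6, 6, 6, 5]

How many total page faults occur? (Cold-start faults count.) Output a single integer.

Step 0: ref 4 → FAULT, frames=[4,-,-,-]
Step 1: ref 1 → FAULT, frames=[4,1,-,-]
Step 2: ref 2 → FAULT, frames=[4,1,2,-]
Step 3: ref 2 → HIT, frames=[4,1,2,-]
Step 4: ref 6 → FAULT, frames=[4,1,2,6]
Step 5: ref 6 → HIT, frames=[4,1,2,6]
Step 6: ref 5 → FAULT (evict 1), frames=[4,5,2,6]
Step 7: ref 6 → HIT, frames=[4,5,2,6]
Step 8: ref 6 → HIT, frames=[4,5,2,6]
Step 9: ref 6 → HIT, frames=[4,5,2,6]
Step 10: ref 5 → HIT, frames=[4,5,2,6]
Total faults: 5

Answer: 5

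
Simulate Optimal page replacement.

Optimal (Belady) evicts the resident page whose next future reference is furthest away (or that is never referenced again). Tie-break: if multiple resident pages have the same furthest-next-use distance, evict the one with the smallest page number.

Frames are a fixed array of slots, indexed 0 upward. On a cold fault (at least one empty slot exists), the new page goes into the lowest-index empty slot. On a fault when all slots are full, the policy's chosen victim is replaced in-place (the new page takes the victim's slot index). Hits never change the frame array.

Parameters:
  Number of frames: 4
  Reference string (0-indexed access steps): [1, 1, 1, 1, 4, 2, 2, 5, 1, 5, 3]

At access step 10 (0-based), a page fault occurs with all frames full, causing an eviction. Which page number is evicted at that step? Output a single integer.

Step 0: ref 1 -> FAULT, frames=[1,-,-,-]
Step 1: ref 1 -> HIT, frames=[1,-,-,-]
Step 2: ref 1 -> HIT, frames=[1,-,-,-]
Step 3: ref 1 -> HIT, frames=[1,-,-,-]
Step 4: ref 4 -> FAULT, frames=[1,4,-,-]
Step 5: ref 2 -> FAULT, frames=[1,4,2,-]
Step 6: ref 2 -> HIT, frames=[1,4,2,-]
Step 7: ref 5 -> FAULT, frames=[1,4,2,5]
Step 8: ref 1 -> HIT, frames=[1,4,2,5]
Step 9: ref 5 -> HIT, frames=[1,4,2,5]
Step 10: ref 3 -> FAULT, evict 1, frames=[3,4,2,5]
At step 10: evicted page 1

Answer: 1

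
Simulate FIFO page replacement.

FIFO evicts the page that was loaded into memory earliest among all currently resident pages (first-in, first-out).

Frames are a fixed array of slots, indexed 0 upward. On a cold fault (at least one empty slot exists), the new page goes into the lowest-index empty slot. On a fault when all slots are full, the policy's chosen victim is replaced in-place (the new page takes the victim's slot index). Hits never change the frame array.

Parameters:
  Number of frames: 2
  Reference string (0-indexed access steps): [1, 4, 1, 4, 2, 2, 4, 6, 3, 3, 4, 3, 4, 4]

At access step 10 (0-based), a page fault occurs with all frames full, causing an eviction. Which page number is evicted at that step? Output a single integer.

Answer: 6

Derivation:
Step 0: ref 1 -> FAULT, frames=[1,-]
Step 1: ref 4 -> FAULT, frames=[1,4]
Step 2: ref 1 -> HIT, frames=[1,4]
Step 3: ref 4 -> HIT, frames=[1,4]
Step 4: ref 2 -> FAULT, evict 1, frames=[2,4]
Step 5: ref 2 -> HIT, frames=[2,4]
Step 6: ref 4 -> HIT, frames=[2,4]
Step 7: ref 6 -> FAULT, evict 4, frames=[2,6]
Step 8: ref 3 -> FAULT, evict 2, frames=[3,6]
Step 9: ref 3 -> HIT, frames=[3,6]
Step 10: ref 4 -> FAULT, evict 6, frames=[3,4]
At step 10: evicted page 6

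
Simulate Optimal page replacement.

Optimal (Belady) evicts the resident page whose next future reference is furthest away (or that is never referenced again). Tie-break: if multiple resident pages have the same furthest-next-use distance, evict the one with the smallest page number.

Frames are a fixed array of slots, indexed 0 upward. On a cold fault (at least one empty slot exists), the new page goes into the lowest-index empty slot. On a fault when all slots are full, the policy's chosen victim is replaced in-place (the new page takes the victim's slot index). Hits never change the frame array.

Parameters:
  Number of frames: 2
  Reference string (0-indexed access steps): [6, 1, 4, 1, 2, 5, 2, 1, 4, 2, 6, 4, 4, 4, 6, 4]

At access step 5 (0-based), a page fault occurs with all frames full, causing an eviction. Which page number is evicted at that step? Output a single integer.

Answer: 1

Derivation:
Step 0: ref 6 -> FAULT, frames=[6,-]
Step 1: ref 1 -> FAULT, frames=[6,1]
Step 2: ref 4 -> FAULT, evict 6, frames=[4,1]
Step 3: ref 1 -> HIT, frames=[4,1]
Step 4: ref 2 -> FAULT, evict 4, frames=[2,1]
Step 5: ref 5 -> FAULT, evict 1, frames=[2,5]
At step 5: evicted page 1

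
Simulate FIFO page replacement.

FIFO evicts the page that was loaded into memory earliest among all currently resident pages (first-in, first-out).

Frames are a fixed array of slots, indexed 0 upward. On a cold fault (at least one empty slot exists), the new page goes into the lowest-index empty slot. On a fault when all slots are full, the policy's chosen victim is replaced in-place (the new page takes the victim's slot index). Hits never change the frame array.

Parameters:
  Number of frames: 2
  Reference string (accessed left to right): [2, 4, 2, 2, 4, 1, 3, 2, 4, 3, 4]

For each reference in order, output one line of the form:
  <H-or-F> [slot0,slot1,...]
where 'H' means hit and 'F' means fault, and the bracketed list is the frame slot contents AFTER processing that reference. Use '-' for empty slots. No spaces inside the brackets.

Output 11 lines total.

F [2,-]
F [2,4]
H [2,4]
H [2,4]
H [2,4]
F [1,4]
F [1,3]
F [2,3]
F [2,4]
F [3,4]
H [3,4]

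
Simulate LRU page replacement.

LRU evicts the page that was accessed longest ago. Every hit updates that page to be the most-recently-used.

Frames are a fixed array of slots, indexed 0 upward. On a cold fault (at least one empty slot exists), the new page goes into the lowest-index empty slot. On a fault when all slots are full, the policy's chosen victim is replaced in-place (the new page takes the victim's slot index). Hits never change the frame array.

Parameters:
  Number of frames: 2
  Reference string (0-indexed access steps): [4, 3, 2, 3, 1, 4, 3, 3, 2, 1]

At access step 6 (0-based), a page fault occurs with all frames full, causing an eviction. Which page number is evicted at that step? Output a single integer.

Step 0: ref 4 -> FAULT, frames=[4,-]
Step 1: ref 3 -> FAULT, frames=[4,3]
Step 2: ref 2 -> FAULT, evict 4, frames=[2,3]
Step 3: ref 3 -> HIT, frames=[2,3]
Step 4: ref 1 -> FAULT, evict 2, frames=[1,3]
Step 5: ref 4 -> FAULT, evict 3, frames=[1,4]
Step 6: ref 3 -> FAULT, evict 1, frames=[3,4]
At step 6: evicted page 1

Answer: 1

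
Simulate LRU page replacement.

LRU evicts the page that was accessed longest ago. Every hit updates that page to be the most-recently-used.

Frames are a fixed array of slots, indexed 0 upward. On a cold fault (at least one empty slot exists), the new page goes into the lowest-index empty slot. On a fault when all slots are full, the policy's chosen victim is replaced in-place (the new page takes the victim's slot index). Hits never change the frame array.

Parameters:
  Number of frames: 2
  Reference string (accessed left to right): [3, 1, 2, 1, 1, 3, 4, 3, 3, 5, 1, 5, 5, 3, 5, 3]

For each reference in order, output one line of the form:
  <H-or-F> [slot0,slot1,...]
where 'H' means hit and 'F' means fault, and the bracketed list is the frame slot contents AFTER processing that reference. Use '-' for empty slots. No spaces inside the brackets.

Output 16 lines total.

F [3,-]
F [3,1]
F [2,1]
H [2,1]
H [2,1]
F [3,1]
F [3,4]
H [3,4]
H [3,4]
F [3,5]
F [1,5]
H [1,5]
H [1,5]
F [3,5]
H [3,5]
H [3,5]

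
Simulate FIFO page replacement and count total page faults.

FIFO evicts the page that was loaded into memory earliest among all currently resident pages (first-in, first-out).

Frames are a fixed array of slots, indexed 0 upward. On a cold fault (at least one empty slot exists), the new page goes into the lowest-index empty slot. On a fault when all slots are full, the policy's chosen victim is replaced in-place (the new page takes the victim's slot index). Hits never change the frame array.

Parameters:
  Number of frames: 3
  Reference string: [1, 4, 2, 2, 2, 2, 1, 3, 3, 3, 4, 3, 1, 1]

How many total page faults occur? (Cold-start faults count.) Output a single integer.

Answer: 5

Derivation:
Step 0: ref 1 → FAULT, frames=[1,-,-]
Step 1: ref 4 → FAULT, frames=[1,4,-]
Step 2: ref 2 → FAULT, frames=[1,4,2]
Step 3: ref 2 → HIT, frames=[1,4,2]
Step 4: ref 2 → HIT, frames=[1,4,2]
Step 5: ref 2 → HIT, frames=[1,4,2]
Step 6: ref 1 → HIT, frames=[1,4,2]
Step 7: ref 3 → FAULT (evict 1), frames=[3,4,2]
Step 8: ref 3 → HIT, frames=[3,4,2]
Step 9: ref 3 → HIT, frames=[3,4,2]
Step 10: ref 4 → HIT, frames=[3,4,2]
Step 11: ref 3 → HIT, frames=[3,4,2]
Step 12: ref 1 → FAULT (evict 4), frames=[3,1,2]
Step 13: ref 1 → HIT, frames=[3,1,2]
Total faults: 5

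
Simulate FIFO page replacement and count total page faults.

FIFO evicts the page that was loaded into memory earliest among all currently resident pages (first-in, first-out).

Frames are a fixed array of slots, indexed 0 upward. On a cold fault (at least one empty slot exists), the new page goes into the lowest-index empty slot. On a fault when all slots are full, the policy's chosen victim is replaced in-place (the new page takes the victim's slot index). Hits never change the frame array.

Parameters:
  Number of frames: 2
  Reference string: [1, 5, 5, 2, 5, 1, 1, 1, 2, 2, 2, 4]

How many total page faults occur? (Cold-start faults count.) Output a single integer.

Step 0: ref 1 → FAULT, frames=[1,-]
Step 1: ref 5 → FAULT, frames=[1,5]
Step 2: ref 5 → HIT, frames=[1,5]
Step 3: ref 2 → FAULT (evict 1), frames=[2,5]
Step 4: ref 5 → HIT, frames=[2,5]
Step 5: ref 1 → FAULT (evict 5), frames=[2,1]
Step 6: ref 1 → HIT, frames=[2,1]
Step 7: ref 1 → HIT, frames=[2,1]
Step 8: ref 2 → HIT, frames=[2,1]
Step 9: ref 2 → HIT, frames=[2,1]
Step 10: ref 2 → HIT, frames=[2,1]
Step 11: ref 4 → FAULT (evict 2), frames=[4,1]
Total faults: 5

Answer: 5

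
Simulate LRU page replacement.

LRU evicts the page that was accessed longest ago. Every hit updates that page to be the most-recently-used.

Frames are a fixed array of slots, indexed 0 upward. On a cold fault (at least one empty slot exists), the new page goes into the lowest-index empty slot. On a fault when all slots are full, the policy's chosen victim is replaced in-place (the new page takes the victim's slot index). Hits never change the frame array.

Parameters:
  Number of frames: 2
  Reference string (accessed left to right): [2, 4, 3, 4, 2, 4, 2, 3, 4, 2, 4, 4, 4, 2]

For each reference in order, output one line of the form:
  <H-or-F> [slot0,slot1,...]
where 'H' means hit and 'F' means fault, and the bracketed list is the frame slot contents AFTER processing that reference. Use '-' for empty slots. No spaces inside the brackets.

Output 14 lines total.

F [2,-]
F [2,4]
F [3,4]
H [3,4]
F [2,4]
H [2,4]
H [2,4]
F [2,3]
F [4,3]
F [4,2]
H [4,2]
H [4,2]
H [4,2]
H [4,2]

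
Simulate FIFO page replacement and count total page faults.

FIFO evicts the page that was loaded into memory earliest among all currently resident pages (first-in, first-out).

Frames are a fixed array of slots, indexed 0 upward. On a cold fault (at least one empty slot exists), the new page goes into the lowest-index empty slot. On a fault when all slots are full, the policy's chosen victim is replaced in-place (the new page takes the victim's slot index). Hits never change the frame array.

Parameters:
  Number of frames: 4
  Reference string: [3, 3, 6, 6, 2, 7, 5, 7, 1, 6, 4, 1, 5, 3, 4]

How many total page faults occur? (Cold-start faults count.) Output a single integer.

Answer: 9

Derivation:
Step 0: ref 3 → FAULT, frames=[3,-,-,-]
Step 1: ref 3 → HIT, frames=[3,-,-,-]
Step 2: ref 6 → FAULT, frames=[3,6,-,-]
Step 3: ref 6 → HIT, frames=[3,6,-,-]
Step 4: ref 2 → FAULT, frames=[3,6,2,-]
Step 5: ref 7 → FAULT, frames=[3,6,2,7]
Step 6: ref 5 → FAULT (evict 3), frames=[5,6,2,7]
Step 7: ref 7 → HIT, frames=[5,6,2,7]
Step 8: ref 1 → FAULT (evict 6), frames=[5,1,2,7]
Step 9: ref 6 → FAULT (evict 2), frames=[5,1,6,7]
Step 10: ref 4 → FAULT (evict 7), frames=[5,1,6,4]
Step 11: ref 1 → HIT, frames=[5,1,6,4]
Step 12: ref 5 → HIT, frames=[5,1,6,4]
Step 13: ref 3 → FAULT (evict 5), frames=[3,1,6,4]
Step 14: ref 4 → HIT, frames=[3,1,6,4]
Total faults: 9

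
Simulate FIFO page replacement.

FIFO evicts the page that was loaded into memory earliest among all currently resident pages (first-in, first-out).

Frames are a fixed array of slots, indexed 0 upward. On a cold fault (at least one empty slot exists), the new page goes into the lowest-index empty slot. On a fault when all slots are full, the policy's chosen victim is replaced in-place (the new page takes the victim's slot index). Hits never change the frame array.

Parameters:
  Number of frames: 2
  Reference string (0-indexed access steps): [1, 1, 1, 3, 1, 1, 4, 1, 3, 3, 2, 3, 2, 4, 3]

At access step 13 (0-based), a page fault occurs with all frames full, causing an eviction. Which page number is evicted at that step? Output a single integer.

Answer: 3

Derivation:
Step 0: ref 1 -> FAULT, frames=[1,-]
Step 1: ref 1 -> HIT, frames=[1,-]
Step 2: ref 1 -> HIT, frames=[1,-]
Step 3: ref 3 -> FAULT, frames=[1,3]
Step 4: ref 1 -> HIT, frames=[1,3]
Step 5: ref 1 -> HIT, frames=[1,3]
Step 6: ref 4 -> FAULT, evict 1, frames=[4,3]
Step 7: ref 1 -> FAULT, evict 3, frames=[4,1]
Step 8: ref 3 -> FAULT, evict 4, frames=[3,1]
Step 9: ref 3 -> HIT, frames=[3,1]
Step 10: ref 2 -> FAULT, evict 1, frames=[3,2]
Step 11: ref 3 -> HIT, frames=[3,2]
Step 12: ref 2 -> HIT, frames=[3,2]
Step 13: ref 4 -> FAULT, evict 3, frames=[4,2]
At step 13: evicted page 3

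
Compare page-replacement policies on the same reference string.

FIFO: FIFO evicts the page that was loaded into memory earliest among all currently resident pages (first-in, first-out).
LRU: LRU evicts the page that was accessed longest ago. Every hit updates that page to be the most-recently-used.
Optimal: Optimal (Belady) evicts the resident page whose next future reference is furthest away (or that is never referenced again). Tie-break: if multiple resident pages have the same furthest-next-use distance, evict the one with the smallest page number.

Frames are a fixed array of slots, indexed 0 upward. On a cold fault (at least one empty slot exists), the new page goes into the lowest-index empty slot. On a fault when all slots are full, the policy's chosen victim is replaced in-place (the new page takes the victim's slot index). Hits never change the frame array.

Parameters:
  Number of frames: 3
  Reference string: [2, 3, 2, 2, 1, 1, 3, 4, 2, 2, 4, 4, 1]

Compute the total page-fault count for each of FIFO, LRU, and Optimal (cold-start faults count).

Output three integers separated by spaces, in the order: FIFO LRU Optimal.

--- FIFO ---
  step 0: ref 2 -> FAULT, frames=[2,-,-] (faults so far: 1)
  step 1: ref 3 -> FAULT, frames=[2,3,-] (faults so far: 2)
  step 2: ref 2 -> HIT, frames=[2,3,-] (faults so far: 2)
  step 3: ref 2 -> HIT, frames=[2,3,-] (faults so far: 2)
  step 4: ref 1 -> FAULT, frames=[2,3,1] (faults so far: 3)
  step 5: ref 1 -> HIT, frames=[2,3,1] (faults so far: 3)
  step 6: ref 3 -> HIT, frames=[2,3,1] (faults so far: 3)
  step 7: ref 4 -> FAULT, evict 2, frames=[4,3,1] (faults so far: 4)
  step 8: ref 2 -> FAULT, evict 3, frames=[4,2,1] (faults so far: 5)
  step 9: ref 2 -> HIT, frames=[4,2,1] (faults so far: 5)
  step 10: ref 4 -> HIT, frames=[4,2,1] (faults so far: 5)
  step 11: ref 4 -> HIT, frames=[4,2,1] (faults so far: 5)
  step 12: ref 1 -> HIT, frames=[4,2,1] (faults so far: 5)
  FIFO total faults: 5
--- LRU ---
  step 0: ref 2 -> FAULT, frames=[2,-,-] (faults so far: 1)
  step 1: ref 3 -> FAULT, frames=[2,3,-] (faults so far: 2)
  step 2: ref 2 -> HIT, frames=[2,3,-] (faults so far: 2)
  step 3: ref 2 -> HIT, frames=[2,3,-] (faults so far: 2)
  step 4: ref 1 -> FAULT, frames=[2,3,1] (faults so far: 3)
  step 5: ref 1 -> HIT, frames=[2,3,1] (faults so far: 3)
  step 6: ref 3 -> HIT, frames=[2,3,1] (faults so far: 3)
  step 7: ref 4 -> FAULT, evict 2, frames=[4,3,1] (faults so far: 4)
  step 8: ref 2 -> FAULT, evict 1, frames=[4,3,2] (faults so far: 5)
  step 9: ref 2 -> HIT, frames=[4,3,2] (faults so far: 5)
  step 10: ref 4 -> HIT, frames=[4,3,2] (faults so far: 5)
  step 11: ref 4 -> HIT, frames=[4,3,2] (faults so far: 5)
  step 12: ref 1 -> FAULT, evict 3, frames=[4,1,2] (faults so far: 6)
  LRU total faults: 6
--- Optimal ---
  step 0: ref 2 -> FAULT, frames=[2,-,-] (faults so far: 1)
  step 1: ref 3 -> FAULT, frames=[2,3,-] (faults so far: 2)
  step 2: ref 2 -> HIT, frames=[2,3,-] (faults so far: 2)
  step 3: ref 2 -> HIT, frames=[2,3,-] (faults so far: 2)
  step 4: ref 1 -> FAULT, frames=[2,3,1] (faults so far: 3)
  step 5: ref 1 -> HIT, frames=[2,3,1] (faults so far: 3)
  step 6: ref 3 -> HIT, frames=[2,3,1] (faults so far: 3)
  step 7: ref 4 -> FAULT, evict 3, frames=[2,4,1] (faults so far: 4)
  step 8: ref 2 -> HIT, frames=[2,4,1] (faults so far: 4)
  step 9: ref 2 -> HIT, frames=[2,4,1] (faults so far: 4)
  step 10: ref 4 -> HIT, frames=[2,4,1] (faults so far: 4)
  step 11: ref 4 -> HIT, frames=[2,4,1] (faults so far: 4)
  step 12: ref 1 -> HIT, frames=[2,4,1] (faults so far: 4)
  Optimal total faults: 4

Answer: 5 6 4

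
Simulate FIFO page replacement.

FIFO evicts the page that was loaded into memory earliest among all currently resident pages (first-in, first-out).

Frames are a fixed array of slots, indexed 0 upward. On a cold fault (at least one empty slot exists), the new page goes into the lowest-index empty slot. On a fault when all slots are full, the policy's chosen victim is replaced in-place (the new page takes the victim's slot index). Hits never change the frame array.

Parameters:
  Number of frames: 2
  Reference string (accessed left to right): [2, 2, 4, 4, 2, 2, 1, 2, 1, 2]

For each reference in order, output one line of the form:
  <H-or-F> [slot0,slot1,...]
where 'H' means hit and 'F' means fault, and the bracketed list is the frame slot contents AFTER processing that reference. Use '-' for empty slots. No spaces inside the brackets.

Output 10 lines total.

F [2,-]
H [2,-]
F [2,4]
H [2,4]
H [2,4]
H [2,4]
F [1,4]
F [1,2]
H [1,2]
H [1,2]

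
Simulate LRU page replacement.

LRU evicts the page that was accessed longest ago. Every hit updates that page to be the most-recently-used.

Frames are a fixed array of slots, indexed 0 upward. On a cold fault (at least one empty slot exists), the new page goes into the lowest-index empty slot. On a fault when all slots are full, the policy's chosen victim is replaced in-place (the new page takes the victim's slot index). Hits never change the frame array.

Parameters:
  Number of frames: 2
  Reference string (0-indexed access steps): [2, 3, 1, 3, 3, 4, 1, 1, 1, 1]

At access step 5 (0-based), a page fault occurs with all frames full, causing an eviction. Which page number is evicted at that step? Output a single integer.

Answer: 1

Derivation:
Step 0: ref 2 -> FAULT, frames=[2,-]
Step 1: ref 3 -> FAULT, frames=[2,3]
Step 2: ref 1 -> FAULT, evict 2, frames=[1,3]
Step 3: ref 3 -> HIT, frames=[1,3]
Step 4: ref 3 -> HIT, frames=[1,3]
Step 5: ref 4 -> FAULT, evict 1, frames=[4,3]
At step 5: evicted page 1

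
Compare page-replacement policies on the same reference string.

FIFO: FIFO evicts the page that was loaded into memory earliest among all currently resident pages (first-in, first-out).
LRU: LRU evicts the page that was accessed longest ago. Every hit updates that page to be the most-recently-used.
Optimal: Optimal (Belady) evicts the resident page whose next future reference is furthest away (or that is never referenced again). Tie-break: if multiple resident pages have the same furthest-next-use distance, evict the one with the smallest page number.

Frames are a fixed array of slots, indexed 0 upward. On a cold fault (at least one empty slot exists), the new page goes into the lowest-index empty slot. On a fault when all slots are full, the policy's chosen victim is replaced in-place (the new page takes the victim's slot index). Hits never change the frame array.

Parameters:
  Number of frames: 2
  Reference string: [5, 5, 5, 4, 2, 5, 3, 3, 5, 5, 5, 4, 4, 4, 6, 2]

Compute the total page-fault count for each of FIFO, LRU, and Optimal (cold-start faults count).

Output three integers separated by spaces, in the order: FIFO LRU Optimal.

--- FIFO ---
  step 0: ref 5 -> FAULT, frames=[5,-] (faults so far: 1)
  step 1: ref 5 -> HIT, frames=[5,-] (faults so far: 1)
  step 2: ref 5 -> HIT, frames=[5,-] (faults so far: 1)
  step 3: ref 4 -> FAULT, frames=[5,4] (faults so far: 2)
  step 4: ref 2 -> FAULT, evict 5, frames=[2,4] (faults so far: 3)
  step 5: ref 5 -> FAULT, evict 4, frames=[2,5] (faults so far: 4)
  step 6: ref 3 -> FAULT, evict 2, frames=[3,5] (faults so far: 5)
  step 7: ref 3 -> HIT, frames=[3,5] (faults so far: 5)
  step 8: ref 5 -> HIT, frames=[3,5] (faults so far: 5)
  step 9: ref 5 -> HIT, frames=[3,5] (faults so far: 5)
  step 10: ref 5 -> HIT, frames=[3,5] (faults so far: 5)
  step 11: ref 4 -> FAULT, evict 5, frames=[3,4] (faults so far: 6)
  step 12: ref 4 -> HIT, frames=[3,4] (faults so far: 6)
  step 13: ref 4 -> HIT, frames=[3,4] (faults so far: 6)
  step 14: ref 6 -> FAULT, evict 3, frames=[6,4] (faults so far: 7)
  step 15: ref 2 -> FAULT, evict 4, frames=[6,2] (faults so far: 8)
  FIFO total faults: 8
--- LRU ---
  step 0: ref 5 -> FAULT, frames=[5,-] (faults so far: 1)
  step 1: ref 5 -> HIT, frames=[5,-] (faults so far: 1)
  step 2: ref 5 -> HIT, frames=[5,-] (faults so far: 1)
  step 3: ref 4 -> FAULT, frames=[5,4] (faults so far: 2)
  step 4: ref 2 -> FAULT, evict 5, frames=[2,4] (faults so far: 3)
  step 5: ref 5 -> FAULT, evict 4, frames=[2,5] (faults so far: 4)
  step 6: ref 3 -> FAULT, evict 2, frames=[3,5] (faults so far: 5)
  step 7: ref 3 -> HIT, frames=[3,5] (faults so far: 5)
  step 8: ref 5 -> HIT, frames=[3,5] (faults so far: 5)
  step 9: ref 5 -> HIT, frames=[3,5] (faults so far: 5)
  step 10: ref 5 -> HIT, frames=[3,5] (faults so far: 5)
  step 11: ref 4 -> FAULT, evict 3, frames=[4,5] (faults so far: 6)
  step 12: ref 4 -> HIT, frames=[4,5] (faults so far: 6)
  step 13: ref 4 -> HIT, frames=[4,5] (faults so far: 6)
  step 14: ref 6 -> FAULT, evict 5, frames=[4,6] (faults so far: 7)
  step 15: ref 2 -> FAULT, evict 4, frames=[2,6] (faults so far: 8)
  LRU total faults: 8
--- Optimal ---
  step 0: ref 5 -> FAULT, frames=[5,-] (faults so far: 1)
  step 1: ref 5 -> HIT, frames=[5,-] (faults so far: 1)
  step 2: ref 5 -> HIT, frames=[5,-] (faults so far: 1)
  step 3: ref 4 -> FAULT, frames=[5,4] (faults so far: 2)
  step 4: ref 2 -> FAULT, evict 4, frames=[5,2] (faults so far: 3)
  step 5: ref 5 -> HIT, frames=[5,2] (faults so far: 3)
  step 6: ref 3 -> FAULT, evict 2, frames=[5,3] (faults so far: 4)
  step 7: ref 3 -> HIT, frames=[5,3] (faults so far: 4)
  step 8: ref 5 -> HIT, frames=[5,3] (faults so far: 4)
  step 9: ref 5 -> HIT, frames=[5,3] (faults so far: 4)
  step 10: ref 5 -> HIT, frames=[5,3] (faults so far: 4)
  step 11: ref 4 -> FAULT, evict 3, frames=[5,4] (faults so far: 5)
  step 12: ref 4 -> HIT, frames=[5,4] (faults so far: 5)
  step 13: ref 4 -> HIT, frames=[5,4] (faults so far: 5)
  step 14: ref 6 -> FAULT, evict 4, frames=[5,6] (faults so far: 6)
  step 15: ref 2 -> FAULT, evict 5, frames=[2,6] (faults so far: 7)
  Optimal total faults: 7

Answer: 8 8 7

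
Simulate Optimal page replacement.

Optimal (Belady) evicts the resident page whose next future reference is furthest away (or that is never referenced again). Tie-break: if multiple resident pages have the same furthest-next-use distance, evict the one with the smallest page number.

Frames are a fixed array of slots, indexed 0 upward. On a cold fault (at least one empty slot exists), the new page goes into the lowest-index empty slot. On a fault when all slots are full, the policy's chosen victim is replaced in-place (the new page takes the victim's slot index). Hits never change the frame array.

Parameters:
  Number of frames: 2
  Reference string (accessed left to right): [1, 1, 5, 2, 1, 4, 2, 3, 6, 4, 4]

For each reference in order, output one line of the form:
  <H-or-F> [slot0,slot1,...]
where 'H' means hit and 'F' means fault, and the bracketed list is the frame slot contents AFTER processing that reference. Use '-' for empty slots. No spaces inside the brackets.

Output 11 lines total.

F [1,-]
H [1,-]
F [1,5]
F [1,2]
H [1,2]
F [4,2]
H [4,2]
F [4,3]
F [4,6]
H [4,6]
H [4,6]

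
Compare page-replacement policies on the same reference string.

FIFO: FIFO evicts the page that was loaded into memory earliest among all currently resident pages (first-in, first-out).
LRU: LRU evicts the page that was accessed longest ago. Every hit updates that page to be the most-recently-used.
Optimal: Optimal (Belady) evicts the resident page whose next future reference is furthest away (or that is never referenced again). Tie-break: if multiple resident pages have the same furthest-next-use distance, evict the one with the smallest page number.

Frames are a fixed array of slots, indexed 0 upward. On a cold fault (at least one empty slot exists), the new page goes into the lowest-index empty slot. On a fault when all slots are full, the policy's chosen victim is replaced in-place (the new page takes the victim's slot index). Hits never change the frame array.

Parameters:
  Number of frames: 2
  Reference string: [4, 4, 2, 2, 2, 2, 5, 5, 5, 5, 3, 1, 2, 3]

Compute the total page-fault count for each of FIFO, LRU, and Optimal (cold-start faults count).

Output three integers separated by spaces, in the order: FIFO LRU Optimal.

Answer: 7 7 6

Derivation:
--- FIFO ---
  step 0: ref 4 -> FAULT, frames=[4,-] (faults so far: 1)
  step 1: ref 4 -> HIT, frames=[4,-] (faults so far: 1)
  step 2: ref 2 -> FAULT, frames=[4,2] (faults so far: 2)
  step 3: ref 2 -> HIT, frames=[4,2] (faults so far: 2)
  step 4: ref 2 -> HIT, frames=[4,2] (faults so far: 2)
  step 5: ref 2 -> HIT, frames=[4,2] (faults so far: 2)
  step 6: ref 5 -> FAULT, evict 4, frames=[5,2] (faults so far: 3)
  step 7: ref 5 -> HIT, frames=[5,2] (faults so far: 3)
  step 8: ref 5 -> HIT, frames=[5,2] (faults so far: 3)
  step 9: ref 5 -> HIT, frames=[5,2] (faults so far: 3)
  step 10: ref 3 -> FAULT, evict 2, frames=[5,3] (faults so far: 4)
  step 11: ref 1 -> FAULT, evict 5, frames=[1,3] (faults so far: 5)
  step 12: ref 2 -> FAULT, evict 3, frames=[1,2] (faults so far: 6)
  step 13: ref 3 -> FAULT, evict 1, frames=[3,2] (faults so far: 7)
  FIFO total faults: 7
--- LRU ---
  step 0: ref 4 -> FAULT, frames=[4,-] (faults so far: 1)
  step 1: ref 4 -> HIT, frames=[4,-] (faults so far: 1)
  step 2: ref 2 -> FAULT, frames=[4,2] (faults so far: 2)
  step 3: ref 2 -> HIT, frames=[4,2] (faults so far: 2)
  step 4: ref 2 -> HIT, frames=[4,2] (faults so far: 2)
  step 5: ref 2 -> HIT, frames=[4,2] (faults so far: 2)
  step 6: ref 5 -> FAULT, evict 4, frames=[5,2] (faults so far: 3)
  step 7: ref 5 -> HIT, frames=[5,2] (faults so far: 3)
  step 8: ref 5 -> HIT, frames=[5,2] (faults so far: 3)
  step 9: ref 5 -> HIT, frames=[5,2] (faults so far: 3)
  step 10: ref 3 -> FAULT, evict 2, frames=[5,3] (faults so far: 4)
  step 11: ref 1 -> FAULT, evict 5, frames=[1,3] (faults so far: 5)
  step 12: ref 2 -> FAULT, evict 3, frames=[1,2] (faults so far: 6)
  step 13: ref 3 -> FAULT, evict 1, frames=[3,2] (faults so far: 7)
  LRU total faults: 7
--- Optimal ---
  step 0: ref 4 -> FAULT, frames=[4,-] (faults so far: 1)
  step 1: ref 4 -> HIT, frames=[4,-] (faults so far: 1)
  step 2: ref 2 -> FAULT, frames=[4,2] (faults so far: 2)
  step 3: ref 2 -> HIT, frames=[4,2] (faults so far: 2)
  step 4: ref 2 -> HIT, frames=[4,2] (faults so far: 2)
  step 5: ref 2 -> HIT, frames=[4,2] (faults so far: 2)
  step 6: ref 5 -> FAULT, evict 4, frames=[5,2] (faults so far: 3)
  step 7: ref 5 -> HIT, frames=[5,2] (faults so far: 3)
  step 8: ref 5 -> HIT, frames=[5,2] (faults so far: 3)
  step 9: ref 5 -> HIT, frames=[5,2] (faults so far: 3)
  step 10: ref 3 -> FAULT, evict 5, frames=[3,2] (faults so far: 4)
  step 11: ref 1 -> FAULT, evict 3, frames=[1,2] (faults so far: 5)
  step 12: ref 2 -> HIT, frames=[1,2] (faults so far: 5)
  step 13: ref 3 -> FAULT, evict 1, frames=[3,2] (faults so far: 6)
  Optimal total faults: 6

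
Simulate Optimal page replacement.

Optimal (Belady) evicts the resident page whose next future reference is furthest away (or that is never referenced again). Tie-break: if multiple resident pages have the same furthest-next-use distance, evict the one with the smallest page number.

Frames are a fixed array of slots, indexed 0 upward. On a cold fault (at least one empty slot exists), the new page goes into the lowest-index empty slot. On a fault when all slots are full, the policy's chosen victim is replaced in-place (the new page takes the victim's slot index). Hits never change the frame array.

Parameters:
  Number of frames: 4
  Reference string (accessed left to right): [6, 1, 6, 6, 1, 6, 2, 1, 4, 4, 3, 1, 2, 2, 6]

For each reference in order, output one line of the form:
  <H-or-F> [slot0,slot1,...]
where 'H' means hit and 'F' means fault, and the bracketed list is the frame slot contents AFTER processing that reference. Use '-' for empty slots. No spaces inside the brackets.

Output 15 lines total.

F [6,-,-,-]
F [6,1,-,-]
H [6,1,-,-]
H [6,1,-,-]
H [6,1,-,-]
H [6,1,-,-]
F [6,1,2,-]
H [6,1,2,-]
F [6,1,2,4]
H [6,1,2,4]
F [6,1,2,3]
H [6,1,2,3]
H [6,1,2,3]
H [6,1,2,3]
H [6,1,2,3]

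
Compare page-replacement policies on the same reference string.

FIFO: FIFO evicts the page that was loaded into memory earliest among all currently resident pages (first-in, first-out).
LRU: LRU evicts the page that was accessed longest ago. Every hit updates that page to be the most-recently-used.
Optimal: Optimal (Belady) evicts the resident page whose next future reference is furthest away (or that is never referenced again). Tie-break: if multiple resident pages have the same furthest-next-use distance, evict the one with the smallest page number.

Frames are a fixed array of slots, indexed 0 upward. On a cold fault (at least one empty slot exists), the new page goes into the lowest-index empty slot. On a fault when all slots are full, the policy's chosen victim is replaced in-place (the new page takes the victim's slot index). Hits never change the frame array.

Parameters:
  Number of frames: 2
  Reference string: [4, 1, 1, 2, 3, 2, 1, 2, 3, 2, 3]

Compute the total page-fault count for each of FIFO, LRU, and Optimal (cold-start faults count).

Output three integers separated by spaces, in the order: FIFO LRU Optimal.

--- FIFO ---
  step 0: ref 4 -> FAULT, frames=[4,-] (faults so far: 1)
  step 1: ref 1 -> FAULT, frames=[4,1] (faults so far: 2)
  step 2: ref 1 -> HIT, frames=[4,1] (faults so far: 2)
  step 3: ref 2 -> FAULT, evict 4, frames=[2,1] (faults so far: 3)
  step 4: ref 3 -> FAULT, evict 1, frames=[2,3] (faults so far: 4)
  step 5: ref 2 -> HIT, frames=[2,3] (faults so far: 4)
  step 6: ref 1 -> FAULT, evict 2, frames=[1,3] (faults so far: 5)
  step 7: ref 2 -> FAULT, evict 3, frames=[1,2] (faults so far: 6)
  step 8: ref 3 -> FAULT, evict 1, frames=[3,2] (faults so far: 7)
  step 9: ref 2 -> HIT, frames=[3,2] (faults so far: 7)
  step 10: ref 3 -> HIT, frames=[3,2] (faults so far: 7)
  FIFO total faults: 7
--- LRU ---
  step 0: ref 4 -> FAULT, frames=[4,-] (faults so far: 1)
  step 1: ref 1 -> FAULT, frames=[4,1] (faults so far: 2)
  step 2: ref 1 -> HIT, frames=[4,1] (faults so far: 2)
  step 3: ref 2 -> FAULT, evict 4, frames=[2,1] (faults so far: 3)
  step 4: ref 3 -> FAULT, evict 1, frames=[2,3] (faults so far: 4)
  step 5: ref 2 -> HIT, frames=[2,3] (faults so far: 4)
  step 6: ref 1 -> FAULT, evict 3, frames=[2,1] (faults so far: 5)
  step 7: ref 2 -> HIT, frames=[2,1] (faults so far: 5)
  step 8: ref 3 -> FAULT, evict 1, frames=[2,3] (faults so far: 6)
  step 9: ref 2 -> HIT, frames=[2,3] (faults so far: 6)
  step 10: ref 3 -> HIT, frames=[2,3] (faults so far: 6)
  LRU total faults: 6
--- Optimal ---
  step 0: ref 4 -> FAULT, frames=[4,-] (faults so far: 1)
  step 1: ref 1 -> FAULT, frames=[4,1] (faults so far: 2)
  step 2: ref 1 -> HIT, frames=[4,1] (faults so far: 2)
  step 3: ref 2 -> FAULT, evict 4, frames=[2,1] (faults so far: 3)
  step 4: ref 3 -> FAULT, evict 1, frames=[2,3] (faults so far: 4)
  step 5: ref 2 -> HIT, frames=[2,3] (faults so far: 4)
  step 6: ref 1 -> FAULT, evict 3, frames=[2,1] (faults so far: 5)
  step 7: ref 2 -> HIT, frames=[2,1] (faults so far: 5)
  step 8: ref 3 -> FAULT, evict 1, frames=[2,3] (faults so far: 6)
  step 9: ref 2 -> HIT, frames=[2,3] (faults so far: 6)
  step 10: ref 3 -> HIT, frames=[2,3] (faults so far: 6)
  Optimal total faults: 6

Answer: 7 6 6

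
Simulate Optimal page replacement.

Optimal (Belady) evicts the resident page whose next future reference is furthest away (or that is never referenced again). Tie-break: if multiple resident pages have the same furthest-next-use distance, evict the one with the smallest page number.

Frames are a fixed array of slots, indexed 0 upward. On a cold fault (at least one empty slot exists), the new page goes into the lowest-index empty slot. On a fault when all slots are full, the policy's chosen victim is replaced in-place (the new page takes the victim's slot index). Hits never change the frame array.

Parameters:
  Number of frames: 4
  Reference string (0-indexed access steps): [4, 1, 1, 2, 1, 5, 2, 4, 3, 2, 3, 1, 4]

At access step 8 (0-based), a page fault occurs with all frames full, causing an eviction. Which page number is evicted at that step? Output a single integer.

Step 0: ref 4 -> FAULT, frames=[4,-,-,-]
Step 1: ref 1 -> FAULT, frames=[4,1,-,-]
Step 2: ref 1 -> HIT, frames=[4,1,-,-]
Step 3: ref 2 -> FAULT, frames=[4,1,2,-]
Step 4: ref 1 -> HIT, frames=[4,1,2,-]
Step 5: ref 5 -> FAULT, frames=[4,1,2,5]
Step 6: ref 2 -> HIT, frames=[4,1,2,5]
Step 7: ref 4 -> HIT, frames=[4,1,2,5]
Step 8: ref 3 -> FAULT, evict 5, frames=[4,1,2,3]
At step 8: evicted page 5

Answer: 5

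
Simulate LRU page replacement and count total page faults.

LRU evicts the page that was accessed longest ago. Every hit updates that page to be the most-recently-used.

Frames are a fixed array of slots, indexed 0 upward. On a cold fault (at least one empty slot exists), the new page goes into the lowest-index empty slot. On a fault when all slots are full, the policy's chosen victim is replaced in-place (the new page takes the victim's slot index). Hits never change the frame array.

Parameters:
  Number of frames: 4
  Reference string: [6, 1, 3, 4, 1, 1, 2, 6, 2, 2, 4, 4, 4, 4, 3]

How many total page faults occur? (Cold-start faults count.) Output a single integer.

Step 0: ref 6 → FAULT, frames=[6,-,-,-]
Step 1: ref 1 → FAULT, frames=[6,1,-,-]
Step 2: ref 3 → FAULT, frames=[6,1,3,-]
Step 3: ref 4 → FAULT, frames=[6,1,3,4]
Step 4: ref 1 → HIT, frames=[6,1,3,4]
Step 5: ref 1 → HIT, frames=[6,1,3,4]
Step 6: ref 2 → FAULT (evict 6), frames=[2,1,3,4]
Step 7: ref 6 → FAULT (evict 3), frames=[2,1,6,4]
Step 8: ref 2 → HIT, frames=[2,1,6,4]
Step 9: ref 2 → HIT, frames=[2,1,6,4]
Step 10: ref 4 → HIT, frames=[2,1,6,4]
Step 11: ref 4 → HIT, frames=[2,1,6,4]
Step 12: ref 4 → HIT, frames=[2,1,6,4]
Step 13: ref 4 → HIT, frames=[2,1,6,4]
Step 14: ref 3 → FAULT (evict 1), frames=[2,3,6,4]
Total faults: 7

Answer: 7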